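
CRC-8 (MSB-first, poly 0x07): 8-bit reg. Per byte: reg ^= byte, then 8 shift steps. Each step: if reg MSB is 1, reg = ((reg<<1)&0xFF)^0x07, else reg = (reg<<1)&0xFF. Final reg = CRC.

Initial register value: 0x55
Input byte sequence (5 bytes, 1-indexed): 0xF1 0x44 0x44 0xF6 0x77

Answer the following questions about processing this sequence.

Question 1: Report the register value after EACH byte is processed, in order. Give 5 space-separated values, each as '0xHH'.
0x75 0x97 0x37 0x49 0xBA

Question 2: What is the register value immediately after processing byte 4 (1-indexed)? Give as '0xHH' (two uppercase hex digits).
Answer: 0x49

Derivation:
After byte 1 (0xF1): reg=0x75
After byte 2 (0x44): reg=0x97
After byte 3 (0x44): reg=0x37
After byte 4 (0xF6): reg=0x49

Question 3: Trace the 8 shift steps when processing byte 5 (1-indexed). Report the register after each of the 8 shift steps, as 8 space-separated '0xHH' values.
Answer: 0x7C 0xF8 0xF7 0xE9 0xD5 0xAD 0x5D 0xBA

Derivation:
After byte 1 (0xF1): reg=0x75
After byte 2 (0x44): reg=0x97
After byte 3 (0x44): reg=0x37
After byte 4 (0xF6): reg=0x49
Register before byte 5: 0x49
After XOR with byte 0x77: 0x3E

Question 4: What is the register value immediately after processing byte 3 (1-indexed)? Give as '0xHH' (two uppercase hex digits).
After byte 1 (0xF1): reg=0x75
After byte 2 (0x44): reg=0x97
After byte 3 (0x44): reg=0x37

Answer: 0x37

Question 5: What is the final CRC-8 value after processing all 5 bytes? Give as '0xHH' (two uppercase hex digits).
Answer: 0xBA

Derivation:
After byte 1 (0xF1): reg=0x75
After byte 2 (0x44): reg=0x97
After byte 3 (0x44): reg=0x37
After byte 4 (0xF6): reg=0x49
After byte 5 (0x77): reg=0xBA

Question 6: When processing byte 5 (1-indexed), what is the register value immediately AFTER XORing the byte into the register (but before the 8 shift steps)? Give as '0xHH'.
Answer: 0x3E

Derivation:
Register before byte 5: 0x49
Byte 5: 0x77
0x49 XOR 0x77 = 0x3E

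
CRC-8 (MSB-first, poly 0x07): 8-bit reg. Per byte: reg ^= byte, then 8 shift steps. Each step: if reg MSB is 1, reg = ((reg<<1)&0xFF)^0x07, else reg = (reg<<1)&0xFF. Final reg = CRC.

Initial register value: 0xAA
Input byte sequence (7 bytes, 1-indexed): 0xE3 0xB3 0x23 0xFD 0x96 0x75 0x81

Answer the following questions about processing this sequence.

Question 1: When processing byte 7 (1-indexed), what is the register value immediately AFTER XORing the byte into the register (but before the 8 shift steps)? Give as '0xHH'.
Answer: 0x2C

Derivation:
Register before byte 7: 0xAD
Byte 7: 0x81
0xAD XOR 0x81 = 0x2C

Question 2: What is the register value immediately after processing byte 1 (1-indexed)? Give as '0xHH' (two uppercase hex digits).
Answer: 0xF8

Derivation:
After byte 1 (0xE3): reg=0xF8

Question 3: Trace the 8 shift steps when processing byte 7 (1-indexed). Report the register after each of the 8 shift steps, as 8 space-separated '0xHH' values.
After byte 1 (0xE3): reg=0xF8
After byte 2 (0xB3): reg=0xF6
After byte 3 (0x23): reg=0x25
After byte 4 (0xFD): reg=0x06
After byte 5 (0x96): reg=0xF9
After byte 6 (0x75): reg=0xAD
Register before byte 7: 0xAD
After XOR with byte 0x81: 0x2C

Answer: 0x58 0xB0 0x67 0xCE 0x9B 0x31 0x62 0xC4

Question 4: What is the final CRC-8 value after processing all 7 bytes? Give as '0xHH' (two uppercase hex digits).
Answer: 0xC4

Derivation:
After byte 1 (0xE3): reg=0xF8
After byte 2 (0xB3): reg=0xF6
After byte 3 (0x23): reg=0x25
After byte 4 (0xFD): reg=0x06
After byte 5 (0x96): reg=0xF9
After byte 6 (0x75): reg=0xAD
After byte 7 (0x81): reg=0xC4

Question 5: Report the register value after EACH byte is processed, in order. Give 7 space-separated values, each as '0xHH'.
0xF8 0xF6 0x25 0x06 0xF9 0xAD 0xC4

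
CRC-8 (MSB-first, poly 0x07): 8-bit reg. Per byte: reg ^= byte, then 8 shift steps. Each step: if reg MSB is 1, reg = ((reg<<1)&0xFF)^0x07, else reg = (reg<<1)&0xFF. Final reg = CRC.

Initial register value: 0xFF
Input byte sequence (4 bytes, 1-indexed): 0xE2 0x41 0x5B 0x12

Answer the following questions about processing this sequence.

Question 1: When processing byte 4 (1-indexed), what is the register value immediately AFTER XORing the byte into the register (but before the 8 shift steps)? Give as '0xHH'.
Answer: 0xE9

Derivation:
Register before byte 4: 0xFB
Byte 4: 0x12
0xFB XOR 0x12 = 0xE9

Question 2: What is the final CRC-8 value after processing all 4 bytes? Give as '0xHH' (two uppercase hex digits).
Answer: 0x91

Derivation:
After byte 1 (0xE2): reg=0x53
After byte 2 (0x41): reg=0x7E
After byte 3 (0x5B): reg=0xFB
After byte 4 (0x12): reg=0x91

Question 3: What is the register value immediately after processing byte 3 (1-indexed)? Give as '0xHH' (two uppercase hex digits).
After byte 1 (0xE2): reg=0x53
After byte 2 (0x41): reg=0x7E
After byte 3 (0x5B): reg=0xFB

Answer: 0xFB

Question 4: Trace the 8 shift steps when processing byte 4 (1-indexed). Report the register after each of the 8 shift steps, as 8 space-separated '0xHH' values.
After byte 1 (0xE2): reg=0x53
After byte 2 (0x41): reg=0x7E
After byte 3 (0x5B): reg=0xFB
Register before byte 4: 0xFB
After XOR with byte 0x12: 0xE9

Answer: 0xD5 0xAD 0x5D 0xBA 0x73 0xE6 0xCB 0x91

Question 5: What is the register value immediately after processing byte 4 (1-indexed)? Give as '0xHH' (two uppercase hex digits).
Answer: 0x91

Derivation:
After byte 1 (0xE2): reg=0x53
After byte 2 (0x41): reg=0x7E
After byte 3 (0x5B): reg=0xFB
After byte 4 (0x12): reg=0x91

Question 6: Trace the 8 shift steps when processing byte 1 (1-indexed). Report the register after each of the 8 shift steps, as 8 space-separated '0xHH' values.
Register before byte 1: 0xFF
After XOR with byte 0xE2: 0x1D

Answer: 0x3A 0x74 0xE8 0xD7 0xA9 0x55 0xAA 0x53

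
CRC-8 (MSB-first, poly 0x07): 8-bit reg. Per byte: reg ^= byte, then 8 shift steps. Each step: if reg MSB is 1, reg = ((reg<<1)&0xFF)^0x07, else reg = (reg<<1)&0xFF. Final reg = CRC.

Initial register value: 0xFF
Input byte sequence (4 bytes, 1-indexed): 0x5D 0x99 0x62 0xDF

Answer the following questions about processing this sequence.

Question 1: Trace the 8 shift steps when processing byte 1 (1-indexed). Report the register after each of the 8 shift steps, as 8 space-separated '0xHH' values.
Answer: 0x43 0x86 0x0B 0x16 0x2C 0x58 0xB0 0x67

Derivation:
Register before byte 1: 0xFF
After XOR with byte 0x5D: 0xA2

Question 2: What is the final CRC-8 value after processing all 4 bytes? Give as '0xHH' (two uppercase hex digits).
Answer: 0x8C

Derivation:
After byte 1 (0x5D): reg=0x67
After byte 2 (0x99): reg=0xF4
After byte 3 (0x62): reg=0xEB
After byte 4 (0xDF): reg=0x8C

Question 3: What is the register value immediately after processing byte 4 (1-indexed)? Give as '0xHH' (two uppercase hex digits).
After byte 1 (0x5D): reg=0x67
After byte 2 (0x99): reg=0xF4
After byte 3 (0x62): reg=0xEB
After byte 4 (0xDF): reg=0x8C

Answer: 0x8C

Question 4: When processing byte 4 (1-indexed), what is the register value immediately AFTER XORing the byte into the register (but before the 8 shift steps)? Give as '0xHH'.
Answer: 0x34

Derivation:
Register before byte 4: 0xEB
Byte 4: 0xDF
0xEB XOR 0xDF = 0x34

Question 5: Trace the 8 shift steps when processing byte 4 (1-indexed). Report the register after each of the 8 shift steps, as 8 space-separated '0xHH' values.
After byte 1 (0x5D): reg=0x67
After byte 2 (0x99): reg=0xF4
After byte 3 (0x62): reg=0xEB
Register before byte 4: 0xEB
After XOR with byte 0xDF: 0x34

Answer: 0x68 0xD0 0xA7 0x49 0x92 0x23 0x46 0x8C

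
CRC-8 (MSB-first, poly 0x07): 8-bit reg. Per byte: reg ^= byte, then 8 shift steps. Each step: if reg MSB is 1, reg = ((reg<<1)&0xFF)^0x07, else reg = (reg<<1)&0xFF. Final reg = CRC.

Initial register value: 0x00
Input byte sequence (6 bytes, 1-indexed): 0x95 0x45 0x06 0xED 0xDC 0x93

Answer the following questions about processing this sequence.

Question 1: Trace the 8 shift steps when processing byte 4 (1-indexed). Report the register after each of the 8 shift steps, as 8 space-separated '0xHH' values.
After byte 1 (0x95): reg=0xE2
After byte 2 (0x45): reg=0x7C
After byte 3 (0x06): reg=0x61
Register before byte 4: 0x61
After XOR with byte 0xED: 0x8C

Answer: 0x1F 0x3E 0x7C 0xF8 0xF7 0xE9 0xD5 0xAD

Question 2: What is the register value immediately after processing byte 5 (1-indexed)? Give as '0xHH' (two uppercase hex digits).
After byte 1 (0x95): reg=0xE2
After byte 2 (0x45): reg=0x7C
After byte 3 (0x06): reg=0x61
After byte 4 (0xED): reg=0xAD
After byte 5 (0xDC): reg=0x50

Answer: 0x50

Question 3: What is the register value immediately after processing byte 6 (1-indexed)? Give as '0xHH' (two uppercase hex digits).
Answer: 0x47

Derivation:
After byte 1 (0x95): reg=0xE2
After byte 2 (0x45): reg=0x7C
After byte 3 (0x06): reg=0x61
After byte 4 (0xED): reg=0xAD
After byte 5 (0xDC): reg=0x50
After byte 6 (0x93): reg=0x47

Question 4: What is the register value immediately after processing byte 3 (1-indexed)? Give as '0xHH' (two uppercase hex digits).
Answer: 0x61

Derivation:
After byte 1 (0x95): reg=0xE2
After byte 2 (0x45): reg=0x7C
After byte 3 (0x06): reg=0x61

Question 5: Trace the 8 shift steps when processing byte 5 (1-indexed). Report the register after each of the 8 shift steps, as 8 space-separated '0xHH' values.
After byte 1 (0x95): reg=0xE2
After byte 2 (0x45): reg=0x7C
After byte 3 (0x06): reg=0x61
After byte 4 (0xED): reg=0xAD
Register before byte 5: 0xAD
After XOR with byte 0xDC: 0x71

Answer: 0xE2 0xC3 0x81 0x05 0x0A 0x14 0x28 0x50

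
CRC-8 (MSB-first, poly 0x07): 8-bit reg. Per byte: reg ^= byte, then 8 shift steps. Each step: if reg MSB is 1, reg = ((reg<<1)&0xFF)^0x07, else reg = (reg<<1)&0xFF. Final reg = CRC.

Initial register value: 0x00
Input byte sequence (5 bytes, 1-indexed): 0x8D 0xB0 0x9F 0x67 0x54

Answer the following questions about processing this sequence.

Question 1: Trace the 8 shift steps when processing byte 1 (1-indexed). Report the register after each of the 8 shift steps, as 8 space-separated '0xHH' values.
Answer: 0x1D 0x3A 0x74 0xE8 0xD7 0xA9 0x55 0xAA

Derivation:
Register before byte 1: 0x00
After XOR with byte 0x8D: 0x8D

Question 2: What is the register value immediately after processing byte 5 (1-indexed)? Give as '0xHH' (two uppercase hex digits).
After byte 1 (0x8D): reg=0xAA
After byte 2 (0xB0): reg=0x46
After byte 3 (0x9F): reg=0x01
After byte 4 (0x67): reg=0x35
After byte 5 (0x54): reg=0x20

Answer: 0x20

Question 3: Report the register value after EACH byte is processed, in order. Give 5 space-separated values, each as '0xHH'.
0xAA 0x46 0x01 0x35 0x20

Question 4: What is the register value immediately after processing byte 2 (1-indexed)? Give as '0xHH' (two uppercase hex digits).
After byte 1 (0x8D): reg=0xAA
After byte 2 (0xB0): reg=0x46

Answer: 0x46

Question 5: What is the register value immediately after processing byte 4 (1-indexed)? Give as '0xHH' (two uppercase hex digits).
Answer: 0x35

Derivation:
After byte 1 (0x8D): reg=0xAA
After byte 2 (0xB0): reg=0x46
After byte 3 (0x9F): reg=0x01
After byte 4 (0x67): reg=0x35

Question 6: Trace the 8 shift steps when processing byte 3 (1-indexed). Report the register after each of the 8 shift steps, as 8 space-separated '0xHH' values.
Answer: 0xB5 0x6D 0xDA 0xB3 0x61 0xC2 0x83 0x01

Derivation:
After byte 1 (0x8D): reg=0xAA
After byte 2 (0xB0): reg=0x46
Register before byte 3: 0x46
After XOR with byte 0x9F: 0xD9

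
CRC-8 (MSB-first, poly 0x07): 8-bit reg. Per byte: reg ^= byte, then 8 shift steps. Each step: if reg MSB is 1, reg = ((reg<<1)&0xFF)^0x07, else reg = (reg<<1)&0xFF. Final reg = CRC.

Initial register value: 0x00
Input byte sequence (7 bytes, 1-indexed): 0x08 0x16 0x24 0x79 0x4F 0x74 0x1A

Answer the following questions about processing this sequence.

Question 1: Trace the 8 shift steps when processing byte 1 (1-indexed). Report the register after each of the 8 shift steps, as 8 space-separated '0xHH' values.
Register before byte 1: 0x00
After XOR with byte 0x08: 0x08

Answer: 0x10 0x20 0x40 0x80 0x07 0x0E 0x1C 0x38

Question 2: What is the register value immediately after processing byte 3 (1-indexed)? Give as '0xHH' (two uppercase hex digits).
After byte 1 (0x08): reg=0x38
After byte 2 (0x16): reg=0xCA
After byte 3 (0x24): reg=0x84

Answer: 0x84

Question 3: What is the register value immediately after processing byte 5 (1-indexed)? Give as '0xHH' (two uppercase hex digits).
After byte 1 (0x08): reg=0x38
After byte 2 (0x16): reg=0xCA
After byte 3 (0x24): reg=0x84
After byte 4 (0x79): reg=0xFD
After byte 5 (0x4F): reg=0x17

Answer: 0x17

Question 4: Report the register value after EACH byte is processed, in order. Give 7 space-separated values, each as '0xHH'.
0x38 0xCA 0x84 0xFD 0x17 0x2E 0x8C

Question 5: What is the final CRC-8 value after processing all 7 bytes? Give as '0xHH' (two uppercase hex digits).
After byte 1 (0x08): reg=0x38
After byte 2 (0x16): reg=0xCA
After byte 3 (0x24): reg=0x84
After byte 4 (0x79): reg=0xFD
After byte 5 (0x4F): reg=0x17
After byte 6 (0x74): reg=0x2E
After byte 7 (0x1A): reg=0x8C

Answer: 0x8C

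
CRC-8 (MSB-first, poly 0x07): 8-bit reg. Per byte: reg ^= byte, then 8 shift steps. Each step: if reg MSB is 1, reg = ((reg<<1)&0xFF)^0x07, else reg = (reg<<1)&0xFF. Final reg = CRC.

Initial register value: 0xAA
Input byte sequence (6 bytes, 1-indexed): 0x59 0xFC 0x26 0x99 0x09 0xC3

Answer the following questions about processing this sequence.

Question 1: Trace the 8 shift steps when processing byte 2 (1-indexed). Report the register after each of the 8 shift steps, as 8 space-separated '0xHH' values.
After byte 1 (0x59): reg=0xD7
Register before byte 2: 0xD7
After XOR with byte 0xFC: 0x2B

Answer: 0x56 0xAC 0x5F 0xBE 0x7B 0xF6 0xEB 0xD1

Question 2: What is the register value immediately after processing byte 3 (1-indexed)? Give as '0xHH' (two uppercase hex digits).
After byte 1 (0x59): reg=0xD7
After byte 2 (0xFC): reg=0xD1
After byte 3 (0x26): reg=0xCB

Answer: 0xCB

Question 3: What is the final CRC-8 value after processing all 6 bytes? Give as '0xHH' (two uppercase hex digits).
After byte 1 (0x59): reg=0xD7
After byte 2 (0xFC): reg=0xD1
After byte 3 (0x26): reg=0xCB
After byte 4 (0x99): reg=0xB9
After byte 5 (0x09): reg=0x19
After byte 6 (0xC3): reg=0x08

Answer: 0x08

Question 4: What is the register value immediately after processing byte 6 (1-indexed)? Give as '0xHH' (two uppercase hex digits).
After byte 1 (0x59): reg=0xD7
After byte 2 (0xFC): reg=0xD1
After byte 3 (0x26): reg=0xCB
After byte 4 (0x99): reg=0xB9
After byte 5 (0x09): reg=0x19
After byte 6 (0xC3): reg=0x08

Answer: 0x08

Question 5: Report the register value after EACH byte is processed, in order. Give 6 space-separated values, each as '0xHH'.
0xD7 0xD1 0xCB 0xB9 0x19 0x08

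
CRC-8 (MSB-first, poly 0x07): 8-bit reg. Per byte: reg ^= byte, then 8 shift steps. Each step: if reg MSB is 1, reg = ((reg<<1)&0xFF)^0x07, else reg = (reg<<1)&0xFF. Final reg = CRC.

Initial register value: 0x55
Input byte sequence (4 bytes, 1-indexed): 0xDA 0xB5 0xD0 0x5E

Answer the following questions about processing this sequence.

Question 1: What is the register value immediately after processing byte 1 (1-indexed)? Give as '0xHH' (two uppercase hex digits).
After byte 1 (0xDA): reg=0xA4

Answer: 0xA4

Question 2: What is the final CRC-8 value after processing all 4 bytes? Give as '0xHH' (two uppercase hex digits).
After byte 1 (0xDA): reg=0xA4
After byte 2 (0xB5): reg=0x77
After byte 3 (0xD0): reg=0x7C
After byte 4 (0x5E): reg=0xEE

Answer: 0xEE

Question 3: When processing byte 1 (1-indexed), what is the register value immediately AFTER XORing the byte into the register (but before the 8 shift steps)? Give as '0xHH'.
Answer: 0x8F

Derivation:
Register before byte 1: 0x55
Byte 1: 0xDA
0x55 XOR 0xDA = 0x8F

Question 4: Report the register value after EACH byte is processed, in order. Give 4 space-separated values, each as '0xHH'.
0xA4 0x77 0x7C 0xEE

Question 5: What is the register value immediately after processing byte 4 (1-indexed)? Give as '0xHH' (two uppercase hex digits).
After byte 1 (0xDA): reg=0xA4
After byte 2 (0xB5): reg=0x77
After byte 3 (0xD0): reg=0x7C
After byte 4 (0x5E): reg=0xEE

Answer: 0xEE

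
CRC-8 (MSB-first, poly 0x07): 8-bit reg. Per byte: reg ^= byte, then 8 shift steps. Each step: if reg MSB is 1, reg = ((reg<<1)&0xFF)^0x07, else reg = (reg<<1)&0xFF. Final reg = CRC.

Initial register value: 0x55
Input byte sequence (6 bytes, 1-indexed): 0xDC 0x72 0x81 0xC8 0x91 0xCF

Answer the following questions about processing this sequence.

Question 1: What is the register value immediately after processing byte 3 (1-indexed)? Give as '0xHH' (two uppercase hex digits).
After byte 1 (0xDC): reg=0xB6
After byte 2 (0x72): reg=0x52
After byte 3 (0x81): reg=0x37

Answer: 0x37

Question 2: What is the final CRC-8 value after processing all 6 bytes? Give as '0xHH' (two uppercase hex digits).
After byte 1 (0xDC): reg=0xB6
After byte 2 (0x72): reg=0x52
After byte 3 (0x81): reg=0x37
After byte 4 (0xC8): reg=0xF3
After byte 5 (0x91): reg=0x29
After byte 6 (0xCF): reg=0xBC

Answer: 0xBC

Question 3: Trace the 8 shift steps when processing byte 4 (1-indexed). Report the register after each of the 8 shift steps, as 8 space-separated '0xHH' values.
After byte 1 (0xDC): reg=0xB6
After byte 2 (0x72): reg=0x52
After byte 3 (0x81): reg=0x37
Register before byte 4: 0x37
After XOR with byte 0xC8: 0xFF

Answer: 0xF9 0xF5 0xED 0xDD 0xBD 0x7D 0xFA 0xF3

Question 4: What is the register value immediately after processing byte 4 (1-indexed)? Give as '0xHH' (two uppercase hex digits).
After byte 1 (0xDC): reg=0xB6
After byte 2 (0x72): reg=0x52
After byte 3 (0x81): reg=0x37
After byte 4 (0xC8): reg=0xF3

Answer: 0xF3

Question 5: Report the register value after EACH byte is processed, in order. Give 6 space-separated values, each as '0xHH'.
0xB6 0x52 0x37 0xF3 0x29 0xBC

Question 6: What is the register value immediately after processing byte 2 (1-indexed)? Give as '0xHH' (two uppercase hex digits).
Answer: 0x52

Derivation:
After byte 1 (0xDC): reg=0xB6
After byte 2 (0x72): reg=0x52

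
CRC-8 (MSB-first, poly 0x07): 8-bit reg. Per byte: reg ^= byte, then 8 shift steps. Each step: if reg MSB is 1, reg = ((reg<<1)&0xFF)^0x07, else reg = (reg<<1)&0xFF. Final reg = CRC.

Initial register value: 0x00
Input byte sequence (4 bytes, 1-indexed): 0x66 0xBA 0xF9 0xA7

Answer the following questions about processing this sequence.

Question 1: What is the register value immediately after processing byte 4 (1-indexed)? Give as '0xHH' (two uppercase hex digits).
Answer: 0x99

Derivation:
After byte 1 (0x66): reg=0x35
After byte 2 (0xBA): reg=0xA4
After byte 3 (0xF9): reg=0x94
After byte 4 (0xA7): reg=0x99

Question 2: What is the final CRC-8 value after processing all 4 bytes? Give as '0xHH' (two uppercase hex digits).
After byte 1 (0x66): reg=0x35
After byte 2 (0xBA): reg=0xA4
After byte 3 (0xF9): reg=0x94
After byte 4 (0xA7): reg=0x99

Answer: 0x99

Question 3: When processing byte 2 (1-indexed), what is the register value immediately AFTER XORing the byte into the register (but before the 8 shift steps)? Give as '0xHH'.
Answer: 0x8F

Derivation:
Register before byte 2: 0x35
Byte 2: 0xBA
0x35 XOR 0xBA = 0x8F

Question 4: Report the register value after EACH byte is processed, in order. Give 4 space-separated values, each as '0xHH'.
0x35 0xA4 0x94 0x99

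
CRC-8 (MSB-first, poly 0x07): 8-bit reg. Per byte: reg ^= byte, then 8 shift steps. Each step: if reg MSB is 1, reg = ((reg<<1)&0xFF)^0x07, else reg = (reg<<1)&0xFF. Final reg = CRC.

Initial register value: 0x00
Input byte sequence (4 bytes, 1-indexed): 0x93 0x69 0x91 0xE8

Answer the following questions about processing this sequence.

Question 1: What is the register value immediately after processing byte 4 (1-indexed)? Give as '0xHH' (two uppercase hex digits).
After byte 1 (0x93): reg=0xF0
After byte 2 (0x69): reg=0xC6
After byte 3 (0x91): reg=0xA2
After byte 4 (0xE8): reg=0xF1

Answer: 0xF1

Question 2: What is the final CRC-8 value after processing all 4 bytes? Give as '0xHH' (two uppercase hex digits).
After byte 1 (0x93): reg=0xF0
After byte 2 (0x69): reg=0xC6
After byte 3 (0x91): reg=0xA2
After byte 4 (0xE8): reg=0xF1

Answer: 0xF1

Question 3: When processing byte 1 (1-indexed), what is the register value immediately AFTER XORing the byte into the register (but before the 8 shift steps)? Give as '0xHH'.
Register before byte 1: 0x00
Byte 1: 0x93
0x00 XOR 0x93 = 0x93

Answer: 0x93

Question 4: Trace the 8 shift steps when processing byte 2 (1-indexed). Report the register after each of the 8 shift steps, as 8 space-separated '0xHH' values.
After byte 1 (0x93): reg=0xF0
Register before byte 2: 0xF0
After XOR with byte 0x69: 0x99

Answer: 0x35 0x6A 0xD4 0xAF 0x59 0xB2 0x63 0xC6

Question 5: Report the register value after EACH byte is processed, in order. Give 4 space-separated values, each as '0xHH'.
0xF0 0xC6 0xA2 0xF1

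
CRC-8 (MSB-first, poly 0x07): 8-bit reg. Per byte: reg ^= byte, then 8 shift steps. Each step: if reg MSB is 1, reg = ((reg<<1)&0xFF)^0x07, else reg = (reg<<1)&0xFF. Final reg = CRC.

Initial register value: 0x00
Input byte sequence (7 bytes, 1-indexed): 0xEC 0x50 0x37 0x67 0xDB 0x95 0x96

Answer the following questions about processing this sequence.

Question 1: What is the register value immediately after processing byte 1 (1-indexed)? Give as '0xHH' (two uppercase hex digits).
After byte 1 (0xEC): reg=0x8A

Answer: 0x8A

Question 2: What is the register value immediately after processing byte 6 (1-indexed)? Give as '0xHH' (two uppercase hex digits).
After byte 1 (0xEC): reg=0x8A
After byte 2 (0x50): reg=0x08
After byte 3 (0x37): reg=0xBD
After byte 4 (0x67): reg=0x08
After byte 5 (0xDB): reg=0x37
After byte 6 (0x95): reg=0x67

Answer: 0x67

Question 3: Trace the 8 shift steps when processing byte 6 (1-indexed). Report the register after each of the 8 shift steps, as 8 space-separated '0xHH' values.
Answer: 0x43 0x86 0x0B 0x16 0x2C 0x58 0xB0 0x67

Derivation:
After byte 1 (0xEC): reg=0x8A
After byte 2 (0x50): reg=0x08
After byte 3 (0x37): reg=0xBD
After byte 4 (0x67): reg=0x08
After byte 5 (0xDB): reg=0x37
Register before byte 6: 0x37
After XOR with byte 0x95: 0xA2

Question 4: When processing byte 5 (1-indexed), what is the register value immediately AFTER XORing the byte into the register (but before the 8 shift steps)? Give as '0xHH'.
Answer: 0xD3

Derivation:
Register before byte 5: 0x08
Byte 5: 0xDB
0x08 XOR 0xDB = 0xD3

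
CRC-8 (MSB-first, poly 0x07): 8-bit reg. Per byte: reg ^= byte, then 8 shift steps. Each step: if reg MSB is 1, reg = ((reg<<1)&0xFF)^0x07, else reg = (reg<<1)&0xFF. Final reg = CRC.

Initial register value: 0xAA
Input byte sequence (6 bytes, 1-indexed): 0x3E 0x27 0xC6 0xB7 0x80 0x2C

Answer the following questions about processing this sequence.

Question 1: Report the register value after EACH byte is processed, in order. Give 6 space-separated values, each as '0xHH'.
0xE5 0x40 0x9B 0xC4 0xDB 0xCB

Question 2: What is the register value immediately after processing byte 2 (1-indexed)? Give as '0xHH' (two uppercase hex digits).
Answer: 0x40

Derivation:
After byte 1 (0x3E): reg=0xE5
After byte 2 (0x27): reg=0x40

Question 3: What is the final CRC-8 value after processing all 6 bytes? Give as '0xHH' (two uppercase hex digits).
After byte 1 (0x3E): reg=0xE5
After byte 2 (0x27): reg=0x40
After byte 3 (0xC6): reg=0x9B
After byte 4 (0xB7): reg=0xC4
After byte 5 (0x80): reg=0xDB
After byte 6 (0x2C): reg=0xCB

Answer: 0xCB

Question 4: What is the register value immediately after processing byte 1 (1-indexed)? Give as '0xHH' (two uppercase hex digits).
After byte 1 (0x3E): reg=0xE5

Answer: 0xE5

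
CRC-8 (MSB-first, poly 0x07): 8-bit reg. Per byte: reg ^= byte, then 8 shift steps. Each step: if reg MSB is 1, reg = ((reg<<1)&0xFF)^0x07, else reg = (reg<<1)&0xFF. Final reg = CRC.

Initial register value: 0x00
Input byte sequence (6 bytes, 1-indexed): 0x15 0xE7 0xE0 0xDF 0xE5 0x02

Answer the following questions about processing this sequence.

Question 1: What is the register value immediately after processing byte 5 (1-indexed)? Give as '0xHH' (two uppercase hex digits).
After byte 1 (0x15): reg=0x6B
After byte 2 (0xE7): reg=0xAD
After byte 3 (0xE0): reg=0xE4
After byte 4 (0xDF): reg=0xA1
After byte 5 (0xE5): reg=0xDB

Answer: 0xDB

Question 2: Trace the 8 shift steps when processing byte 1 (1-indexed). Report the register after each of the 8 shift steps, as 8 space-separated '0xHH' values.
Register before byte 1: 0x00
After XOR with byte 0x15: 0x15

Answer: 0x2A 0x54 0xA8 0x57 0xAE 0x5B 0xB6 0x6B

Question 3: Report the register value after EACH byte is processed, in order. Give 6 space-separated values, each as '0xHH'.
0x6B 0xAD 0xE4 0xA1 0xDB 0x01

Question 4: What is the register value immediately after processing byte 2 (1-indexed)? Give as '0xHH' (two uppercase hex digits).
After byte 1 (0x15): reg=0x6B
After byte 2 (0xE7): reg=0xAD

Answer: 0xAD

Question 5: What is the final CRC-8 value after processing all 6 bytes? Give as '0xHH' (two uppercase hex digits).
After byte 1 (0x15): reg=0x6B
After byte 2 (0xE7): reg=0xAD
After byte 3 (0xE0): reg=0xE4
After byte 4 (0xDF): reg=0xA1
After byte 5 (0xE5): reg=0xDB
After byte 6 (0x02): reg=0x01

Answer: 0x01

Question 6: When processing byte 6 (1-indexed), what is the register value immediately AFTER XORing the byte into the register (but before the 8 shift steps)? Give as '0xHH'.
Answer: 0xD9

Derivation:
Register before byte 6: 0xDB
Byte 6: 0x02
0xDB XOR 0x02 = 0xD9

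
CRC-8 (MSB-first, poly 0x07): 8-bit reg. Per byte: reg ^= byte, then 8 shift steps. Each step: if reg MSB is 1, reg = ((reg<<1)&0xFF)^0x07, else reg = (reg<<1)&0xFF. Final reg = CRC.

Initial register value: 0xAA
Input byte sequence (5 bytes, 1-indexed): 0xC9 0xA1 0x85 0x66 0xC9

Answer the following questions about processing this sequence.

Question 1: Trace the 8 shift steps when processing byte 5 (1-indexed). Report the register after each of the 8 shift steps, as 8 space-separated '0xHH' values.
Answer: 0x8E 0x1B 0x36 0x6C 0xD8 0xB7 0x69 0xD2

Derivation:
After byte 1 (0xC9): reg=0x2E
After byte 2 (0xA1): reg=0xA4
After byte 3 (0x85): reg=0xE7
After byte 4 (0x66): reg=0x8E
Register before byte 5: 0x8E
After XOR with byte 0xC9: 0x47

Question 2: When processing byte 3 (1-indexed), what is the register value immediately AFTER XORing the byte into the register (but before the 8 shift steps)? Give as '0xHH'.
Answer: 0x21

Derivation:
Register before byte 3: 0xA4
Byte 3: 0x85
0xA4 XOR 0x85 = 0x21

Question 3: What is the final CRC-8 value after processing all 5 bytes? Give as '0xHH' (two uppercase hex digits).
Answer: 0xD2

Derivation:
After byte 1 (0xC9): reg=0x2E
After byte 2 (0xA1): reg=0xA4
After byte 3 (0x85): reg=0xE7
After byte 4 (0x66): reg=0x8E
After byte 5 (0xC9): reg=0xD2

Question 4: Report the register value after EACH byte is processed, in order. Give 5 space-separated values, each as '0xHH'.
0x2E 0xA4 0xE7 0x8E 0xD2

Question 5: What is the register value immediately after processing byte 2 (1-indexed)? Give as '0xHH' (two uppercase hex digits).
Answer: 0xA4

Derivation:
After byte 1 (0xC9): reg=0x2E
After byte 2 (0xA1): reg=0xA4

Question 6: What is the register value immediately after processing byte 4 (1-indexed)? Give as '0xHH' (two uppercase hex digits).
Answer: 0x8E

Derivation:
After byte 1 (0xC9): reg=0x2E
After byte 2 (0xA1): reg=0xA4
After byte 3 (0x85): reg=0xE7
After byte 4 (0x66): reg=0x8E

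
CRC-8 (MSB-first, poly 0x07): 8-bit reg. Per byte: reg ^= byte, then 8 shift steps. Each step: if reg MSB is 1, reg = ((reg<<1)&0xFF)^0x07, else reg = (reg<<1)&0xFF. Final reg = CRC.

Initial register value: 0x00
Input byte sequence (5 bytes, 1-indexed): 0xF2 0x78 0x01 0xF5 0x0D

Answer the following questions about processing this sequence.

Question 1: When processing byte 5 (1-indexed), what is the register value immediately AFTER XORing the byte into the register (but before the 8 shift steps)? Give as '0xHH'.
Answer: 0xC4

Derivation:
Register before byte 5: 0xC9
Byte 5: 0x0D
0xC9 XOR 0x0D = 0xC4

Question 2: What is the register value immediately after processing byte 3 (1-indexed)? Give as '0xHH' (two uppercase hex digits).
Answer: 0xB7

Derivation:
After byte 1 (0xF2): reg=0xD0
After byte 2 (0x78): reg=0x51
After byte 3 (0x01): reg=0xB7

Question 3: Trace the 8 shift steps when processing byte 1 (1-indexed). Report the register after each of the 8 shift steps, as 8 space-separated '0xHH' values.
Answer: 0xE3 0xC1 0x85 0x0D 0x1A 0x34 0x68 0xD0

Derivation:
Register before byte 1: 0x00
After XOR with byte 0xF2: 0xF2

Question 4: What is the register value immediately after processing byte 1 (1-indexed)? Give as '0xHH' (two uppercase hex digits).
After byte 1 (0xF2): reg=0xD0

Answer: 0xD0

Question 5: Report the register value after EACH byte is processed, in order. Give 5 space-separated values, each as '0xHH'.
0xD0 0x51 0xB7 0xC9 0x52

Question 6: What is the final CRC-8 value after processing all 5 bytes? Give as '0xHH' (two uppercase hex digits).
Answer: 0x52

Derivation:
After byte 1 (0xF2): reg=0xD0
After byte 2 (0x78): reg=0x51
After byte 3 (0x01): reg=0xB7
After byte 4 (0xF5): reg=0xC9
After byte 5 (0x0D): reg=0x52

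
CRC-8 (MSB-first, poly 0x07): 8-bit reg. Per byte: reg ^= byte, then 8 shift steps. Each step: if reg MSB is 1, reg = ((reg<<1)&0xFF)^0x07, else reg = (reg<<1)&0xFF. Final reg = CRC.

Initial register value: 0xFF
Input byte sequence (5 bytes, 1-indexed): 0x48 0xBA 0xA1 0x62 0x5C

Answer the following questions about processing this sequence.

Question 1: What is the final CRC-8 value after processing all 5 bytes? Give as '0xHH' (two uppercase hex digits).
Answer: 0x83

Derivation:
After byte 1 (0x48): reg=0x0C
After byte 2 (0xBA): reg=0x0B
After byte 3 (0xA1): reg=0x5F
After byte 4 (0x62): reg=0xB3
After byte 5 (0x5C): reg=0x83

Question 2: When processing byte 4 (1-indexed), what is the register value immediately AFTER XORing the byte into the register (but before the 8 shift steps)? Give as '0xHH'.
Register before byte 4: 0x5F
Byte 4: 0x62
0x5F XOR 0x62 = 0x3D

Answer: 0x3D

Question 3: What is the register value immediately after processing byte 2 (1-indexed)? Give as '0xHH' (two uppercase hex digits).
After byte 1 (0x48): reg=0x0C
After byte 2 (0xBA): reg=0x0B

Answer: 0x0B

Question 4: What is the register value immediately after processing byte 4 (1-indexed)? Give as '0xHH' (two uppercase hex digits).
Answer: 0xB3

Derivation:
After byte 1 (0x48): reg=0x0C
After byte 2 (0xBA): reg=0x0B
After byte 3 (0xA1): reg=0x5F
After byte 4 (0x62): reg=0xB3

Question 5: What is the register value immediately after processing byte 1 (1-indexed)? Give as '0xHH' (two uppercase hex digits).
Answer: 0x0C

Derivation:
After byte 1 (0x48): reg=0x0C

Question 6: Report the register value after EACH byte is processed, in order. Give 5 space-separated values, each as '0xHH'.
0x0C 0x0B 0x5F 0xB3 0x83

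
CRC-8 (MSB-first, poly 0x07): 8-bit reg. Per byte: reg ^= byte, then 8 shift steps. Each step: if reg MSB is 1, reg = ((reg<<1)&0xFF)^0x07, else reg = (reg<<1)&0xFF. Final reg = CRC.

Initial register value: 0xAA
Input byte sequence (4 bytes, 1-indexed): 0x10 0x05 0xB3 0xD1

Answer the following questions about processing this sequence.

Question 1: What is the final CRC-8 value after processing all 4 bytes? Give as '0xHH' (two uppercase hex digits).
Answer: 0x8D

Derivation:
After byte 1 (0x10): reg=0x2F
After byte 2 (0x05): reg=0xD6
After byte 3 (0xB3): reg=0x3C
After byte 4 (0xD1): reg=0x8D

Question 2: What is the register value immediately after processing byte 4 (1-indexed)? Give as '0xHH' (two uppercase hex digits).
After byte 1 (0x10): reg=0x2F
After byte 2 (0x05): reg=0xD6
After byte 3 (0xB3): reg=0x3C
After byte 4 (0xD1): reg=0x8D

Answer: 0x8D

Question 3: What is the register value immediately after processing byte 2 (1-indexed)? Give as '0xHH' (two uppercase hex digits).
Answer: 0xD6

Derivation:
After byte 1 (0x10): reg=0x2F
After byte 2 (0x05): reg=0xD6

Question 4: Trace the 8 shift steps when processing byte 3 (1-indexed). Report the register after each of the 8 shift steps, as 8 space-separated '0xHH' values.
After byte 1 (0x10): reg=0x2F
After byte 2 (0x05): reg=0xD6
Register before byte 3: 0xD6
After XOR with byte 0xB3: 0x65

Answer: 0xCA 0x93 0x21 0x42 0x84 0x0F 0x1E 0x3C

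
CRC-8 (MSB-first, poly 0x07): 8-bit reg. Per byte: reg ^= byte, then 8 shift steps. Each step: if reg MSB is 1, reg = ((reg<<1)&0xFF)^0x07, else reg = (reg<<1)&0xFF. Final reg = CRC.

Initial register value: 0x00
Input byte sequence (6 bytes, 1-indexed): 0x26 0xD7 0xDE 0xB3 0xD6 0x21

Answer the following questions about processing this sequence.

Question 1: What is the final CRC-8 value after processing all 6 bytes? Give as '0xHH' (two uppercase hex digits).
After byte 1 (0x26): reg=0xF2
After byte 2 (0xD7): reg=0xFB
After byte 3 (0xDE): reg=0xFB
After byte 4 (0xB3): reg=0xFF
After byte 5 (0xD6): reg=0xDF
After byte 6 (0x21): reg=0xF4

Answer: 0xF4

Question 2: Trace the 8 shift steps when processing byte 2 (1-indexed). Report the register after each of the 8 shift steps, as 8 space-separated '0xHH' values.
After byte 1 (0x26): reg=0xF2
Register before byte 2: 0xF2
After XOR with byte 0xD7: 0x25

Answer: 0x4A 0x94 0x2F 0x5E 0xBC 0x7F 0xFE 0xFB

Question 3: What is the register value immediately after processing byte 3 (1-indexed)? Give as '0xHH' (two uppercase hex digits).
Answer: 0xFB

Derivation:
After byte 1 (0x26): reg=0xF2
After byte 2 (0xD7): reg=0xFB
After byte 3 (0xDE): reg=0xFB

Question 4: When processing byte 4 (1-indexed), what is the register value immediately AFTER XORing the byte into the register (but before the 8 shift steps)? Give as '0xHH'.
Register before byte 4: 0xFB
Byte 4: 0xB3
0xFB XOR 0xB3 = 0x48

Answer: 0x48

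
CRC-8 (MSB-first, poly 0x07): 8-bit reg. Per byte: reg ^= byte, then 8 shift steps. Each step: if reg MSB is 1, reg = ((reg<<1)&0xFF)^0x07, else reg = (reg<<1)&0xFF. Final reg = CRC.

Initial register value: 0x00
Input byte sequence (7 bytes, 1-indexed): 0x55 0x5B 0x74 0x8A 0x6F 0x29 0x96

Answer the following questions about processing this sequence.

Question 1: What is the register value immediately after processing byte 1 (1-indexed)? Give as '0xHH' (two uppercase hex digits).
Answer: 0xAC

Derivation:
After byte 1 (0x55): reg=0xAC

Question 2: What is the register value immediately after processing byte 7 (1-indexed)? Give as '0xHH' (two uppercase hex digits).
After byte 1 (0x55): reg=0xAC
After byte 2 (0x5B): reg=0xCB
After byte 3 (0x74): reg=0x34
After byte 4 (0x8A): reg=0x33
After byte 5 (0x6F): reg=0x93
After byte 6 (0x29): reg=0x2F
After byte 7 (0x96): reg=0x26

Answer: 0x26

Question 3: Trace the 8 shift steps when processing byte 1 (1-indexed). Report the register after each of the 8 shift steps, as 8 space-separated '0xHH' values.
Answer: 0xAA 0x53 0xA6 0x4B 0x96 0x2B 0x56 0xAC

Derivation:
Register before byte 1: 0x00
After XOR with byte 0x55: 0x55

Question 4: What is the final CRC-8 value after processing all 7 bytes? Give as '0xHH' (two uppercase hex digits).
Answer: 0x26

Derivation:
After byte 1 (0x55): reg=0xAC
After byte 2 (0x5B): reg=0xCB
After byte 3 (0x74): reg=0x34
After byte 4 (0x8A): reg=0x33
After byte 5 (0x6F): reg=0x93
After byte 6 (0x29): reg=0x2F
After byte 7 (0x96): reg=0x26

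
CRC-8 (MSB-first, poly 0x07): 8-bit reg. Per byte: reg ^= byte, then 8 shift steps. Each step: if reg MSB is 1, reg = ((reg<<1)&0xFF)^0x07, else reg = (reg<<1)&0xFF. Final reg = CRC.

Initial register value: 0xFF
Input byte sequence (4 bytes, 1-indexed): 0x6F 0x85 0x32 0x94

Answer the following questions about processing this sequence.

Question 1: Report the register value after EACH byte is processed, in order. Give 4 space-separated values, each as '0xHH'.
0xF9 0x73 0xC0 0xAB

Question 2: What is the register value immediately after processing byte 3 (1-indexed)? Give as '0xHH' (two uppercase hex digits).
After byte 1 (0x6F): reg=0xF9
After byte 2 (0x85): reg=0x73
After byte 3 (0x32): reg=0xC0

Answer: 0xC0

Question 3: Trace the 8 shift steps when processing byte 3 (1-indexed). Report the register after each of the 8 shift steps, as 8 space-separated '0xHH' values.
After byte 1 (0x6F): reg=0xF9
After byte 2 (0x85): reg=0x73
Register before byte 3: 0x73
After XOR with byte 0x32: 0x41

Answer: 0x82 0x03 0x06 0x0C 0x18 0x30 0x60 0xC0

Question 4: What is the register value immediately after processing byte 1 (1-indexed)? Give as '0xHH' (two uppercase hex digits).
After byte 1 (0x6F): reg=0xF9

Answer: 0xF9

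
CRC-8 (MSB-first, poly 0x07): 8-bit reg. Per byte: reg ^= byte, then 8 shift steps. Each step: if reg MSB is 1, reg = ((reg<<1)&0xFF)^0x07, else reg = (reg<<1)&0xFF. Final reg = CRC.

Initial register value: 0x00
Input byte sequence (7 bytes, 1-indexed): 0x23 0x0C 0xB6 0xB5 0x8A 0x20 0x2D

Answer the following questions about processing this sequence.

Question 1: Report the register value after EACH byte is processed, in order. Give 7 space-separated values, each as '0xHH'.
0xE9 0xB5 0x09 0x3D 0x0C 0xC4 0x91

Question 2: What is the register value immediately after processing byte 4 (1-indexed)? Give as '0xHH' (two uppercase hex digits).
Answer: 0x3D

Derivation:
After byte 1 (0x23): reg=0xE9
After byte 2 (0x0C): reg=0xB5
After byte 3 (0xB6): reg=0x09
After byte 4 (0xB5): reg=0x3D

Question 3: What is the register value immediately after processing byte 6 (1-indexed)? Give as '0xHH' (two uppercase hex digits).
Answer: 0xC4

Derivation:
After byte 1 (0x23): reg=0xE9
After byte 2 (0x0C): reg=0xB5
After byte 3 (0xB6): reg=0x09
After byte 4 (0xB5): reg=0x3D
After byte 5 (0x8A): reg=0x0C
After byte 6 (0x20): reg=0xC4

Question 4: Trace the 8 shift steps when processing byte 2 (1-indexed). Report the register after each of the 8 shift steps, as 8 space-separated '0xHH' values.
After byte 1 (0x23): reg=0xE9
Register before byte 2: 0xE9
After XOR with byte 0x0C: 0xE5

Answer: 0xCD 0x9D 0x3D 0x7A 0xF4 0xEF 0xD9 0xB5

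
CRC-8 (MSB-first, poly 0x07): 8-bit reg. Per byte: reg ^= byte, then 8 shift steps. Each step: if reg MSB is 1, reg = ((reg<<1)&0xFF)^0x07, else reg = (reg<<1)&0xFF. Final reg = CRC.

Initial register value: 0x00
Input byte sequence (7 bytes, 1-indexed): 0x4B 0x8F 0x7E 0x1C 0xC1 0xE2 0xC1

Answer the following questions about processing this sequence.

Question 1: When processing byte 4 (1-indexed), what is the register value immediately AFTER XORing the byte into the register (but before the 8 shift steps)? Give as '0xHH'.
Register before byte 4: 0x62
Byte 4: 0x1C
0x62 XOR 0x1C = 0x7E

Answer: 0x7E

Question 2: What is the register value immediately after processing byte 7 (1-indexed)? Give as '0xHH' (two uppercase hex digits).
After byte 1 (0x4B): reg=0xF6
After byte 2 (0x8F): reg=0x68
After byte 3 (0x7E): reg=0x62
After byte 4 (0x1C): reg=0x7D
After byte 5 (0xC1): reg=0x3D
After byte 6 (0xE2): reg=0x13
After byte 7 (0xC1): reg=0x30

Answer: 0x30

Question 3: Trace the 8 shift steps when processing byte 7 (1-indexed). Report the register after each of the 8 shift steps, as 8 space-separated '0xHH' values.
Answer: 0xA3 0x41 0x82 0x03 0x06 0x0C 0x18 0x30

Derivation:
After byte 1 (0x4B): reg=0xF6
After byte 2 (0x8F): reg=0x68
After byte 3 (0x7E): reg=0x62
After byte 4 (0x1C): reg=0x7D
After byte 5 (0xC1): reg=0x3D
After byte 6 (0xE2): reg=0x13
Register before byte 7: 0x13
After XOR with byte 0xC1: 0xD2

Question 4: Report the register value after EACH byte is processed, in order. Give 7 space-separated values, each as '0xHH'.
0xF6 0x68 0x62 0x7D 0x3D 0x13 0x30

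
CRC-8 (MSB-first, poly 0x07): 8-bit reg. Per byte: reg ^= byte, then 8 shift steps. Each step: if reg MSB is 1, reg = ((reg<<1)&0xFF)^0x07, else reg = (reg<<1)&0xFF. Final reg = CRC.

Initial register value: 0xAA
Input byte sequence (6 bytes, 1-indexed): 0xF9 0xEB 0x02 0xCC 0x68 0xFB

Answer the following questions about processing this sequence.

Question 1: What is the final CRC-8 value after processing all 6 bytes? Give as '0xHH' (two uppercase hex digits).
Answer: 0xFE

Derivation:
After byte 1 (0xF9): reg=0xBE
After byte 2 (0xEB): reg=0xAC
After byte 3 (0x02): reg=0x43
After byte 4 (0xCC): reg=0xA4
After byte 5 (0x68): reg=0x6A
After byte 6 (0xFB): reg=0xFE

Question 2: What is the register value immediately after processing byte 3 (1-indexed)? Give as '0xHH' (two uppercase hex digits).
Answer: 0x43

Derivation:
After byte 1 (0xF9): reg=0xBE
After byte 2 (0xEB): reg=0xAC
After byte 3 (0x02): reg=0x43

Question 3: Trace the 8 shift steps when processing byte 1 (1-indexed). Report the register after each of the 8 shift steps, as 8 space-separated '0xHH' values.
Answer: 0xA6 0x4B 0x96 0x2B 0x56 0xAC 0x5F 0xBE

Derivation:
Register before byte 1: 0xAA
After XOR with byte 0xF9: 0x53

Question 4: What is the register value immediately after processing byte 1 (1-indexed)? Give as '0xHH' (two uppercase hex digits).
Answer: 0xBE

Derivation:
After byte 1 (0xF9): reg=0xBE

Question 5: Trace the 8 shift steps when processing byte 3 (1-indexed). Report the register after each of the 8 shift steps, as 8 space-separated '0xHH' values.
After byte 1 (0xF9): reg=0xBE
After byte 2 (0xEB): reg=0xAC
Register before byte 3: 0xAC
After XOR with byte 0x02: 0xAE

Answer: 0x5B 0xB6 0x6B 0xD6 0xAB 0x51 0xA2 0x43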